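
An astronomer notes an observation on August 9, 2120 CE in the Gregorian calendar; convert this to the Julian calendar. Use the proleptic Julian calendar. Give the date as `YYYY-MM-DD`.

2120-07-26

For dates in this range the Gregorian date is 14 days ahead of the Julian.
9 August 2120 Gregorian − 14 days → 26 July 2120 Julian.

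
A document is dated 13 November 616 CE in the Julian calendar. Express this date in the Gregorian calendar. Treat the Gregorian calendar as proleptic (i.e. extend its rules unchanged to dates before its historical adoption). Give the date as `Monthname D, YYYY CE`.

At this point the Julian calendar is 3 days behind the Gregorian.
13 November 616 Julian + 3 days → 16 November 616 Gregorian.

November 16, 616 CE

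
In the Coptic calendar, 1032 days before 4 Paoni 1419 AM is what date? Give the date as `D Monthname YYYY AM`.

7 Mesori 1416 AM

The starting date is JDN 2343227; 2343227 − 1032 = 2342195.
JDN 2342195 corresponds to 7 Mesori 1416 AM.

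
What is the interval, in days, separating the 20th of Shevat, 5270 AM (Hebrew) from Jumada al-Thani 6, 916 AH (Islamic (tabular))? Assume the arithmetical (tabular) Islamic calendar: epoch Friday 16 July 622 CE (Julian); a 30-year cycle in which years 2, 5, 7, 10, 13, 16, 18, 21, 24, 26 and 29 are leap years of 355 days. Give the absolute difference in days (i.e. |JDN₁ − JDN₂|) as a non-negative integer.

JDN of the first date = 2272616.
JDN of the second date = 2272838.
|2272838 − 2272616| = 222.

222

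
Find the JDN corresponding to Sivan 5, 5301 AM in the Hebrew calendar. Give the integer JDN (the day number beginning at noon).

In the proleptic Gregorian calendar the same day is 10 June 1541.
JDN 2299161 is 15 October 1582 CE (Gregorian); the target day is −15102 days from there, so JDN = 2284059.

2284059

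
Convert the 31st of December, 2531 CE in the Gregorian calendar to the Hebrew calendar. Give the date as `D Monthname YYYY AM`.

Julian Day Number of the source date = 2645853.
Converting JDN 2645853 to the Hebrew calendar gives 20 Tevet 6292 AM.

20 Tevet 6292 AM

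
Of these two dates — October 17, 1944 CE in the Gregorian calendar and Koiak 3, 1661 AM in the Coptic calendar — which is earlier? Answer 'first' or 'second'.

first

The two dates have Julian Day Numbers 2431381 and 2431437 respectively.
Since 2431381 < 2431437, the first date comes first.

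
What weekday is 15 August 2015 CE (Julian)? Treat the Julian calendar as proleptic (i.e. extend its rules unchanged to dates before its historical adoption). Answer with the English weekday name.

In the Gregorian calendar this is 28 August 2015 (JDN 2457263).
JDN 2457263 mod 7 = 4, and JDN 0 was a Monday, so this is a Friday.

Friday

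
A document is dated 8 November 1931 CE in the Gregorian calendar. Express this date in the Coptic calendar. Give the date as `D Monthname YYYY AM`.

Both dates share Julian Day Number 2426654; in the Coptic calendar that is 28 Paopi 1648 AM.

28 Paopi 1648 AM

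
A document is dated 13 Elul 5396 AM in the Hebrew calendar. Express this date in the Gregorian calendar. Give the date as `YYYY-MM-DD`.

1636-09-13

Julian Day Number of the source date = 2318853.
Converting JDN 2318853 to the Gregorian calendar gives 13 September 1636 CE.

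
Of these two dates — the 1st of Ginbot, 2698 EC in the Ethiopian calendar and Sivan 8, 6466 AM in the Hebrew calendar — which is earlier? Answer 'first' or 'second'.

The two dates have Julian Day Numbers 2709540 and 2709568 respectively.
Since 2709540 < 2709568, the first date comes first.

first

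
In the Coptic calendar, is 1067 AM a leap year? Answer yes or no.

yes

1067 mod 4 = 3; in the Coptic calendar a year is leap when year mod 4 = 3, so it is a leap year.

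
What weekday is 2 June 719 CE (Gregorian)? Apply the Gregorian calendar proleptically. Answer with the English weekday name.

Monday

Since JDN mod 7 = 0 (0 = Monday), the day is Monday.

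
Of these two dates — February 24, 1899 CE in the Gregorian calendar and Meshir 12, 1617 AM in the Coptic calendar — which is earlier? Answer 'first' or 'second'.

First date → JDN 2414710; second date → JDN 2415435.
JDN 2414710 < JDN 2415435, so the first date is earlier.

first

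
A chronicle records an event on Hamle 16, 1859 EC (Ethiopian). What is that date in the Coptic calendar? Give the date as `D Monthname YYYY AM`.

Julian Day Number of the source date = 2403170.
Converting JDN 2403170 to the Coptic calendar gives 16 Epip 1583 AM.

16 Epip 1583 AM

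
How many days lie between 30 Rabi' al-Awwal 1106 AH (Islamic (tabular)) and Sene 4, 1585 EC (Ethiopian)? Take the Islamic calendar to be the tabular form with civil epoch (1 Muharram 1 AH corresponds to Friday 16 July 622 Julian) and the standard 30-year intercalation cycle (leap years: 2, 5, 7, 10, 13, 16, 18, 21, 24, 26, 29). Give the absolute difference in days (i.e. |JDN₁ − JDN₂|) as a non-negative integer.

JDN of the first date = 2340103.
JDN of the second date = 2303050.
|2303050 − 2340103| = 37053.

37053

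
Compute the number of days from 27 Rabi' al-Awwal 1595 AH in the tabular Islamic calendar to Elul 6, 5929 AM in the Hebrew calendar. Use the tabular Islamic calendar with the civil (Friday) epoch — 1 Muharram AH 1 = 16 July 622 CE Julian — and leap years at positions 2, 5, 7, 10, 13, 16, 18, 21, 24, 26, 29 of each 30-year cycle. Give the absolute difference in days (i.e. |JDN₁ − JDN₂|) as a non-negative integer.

126

JDN of the first date = 2513385.
JDN of the second date = 2513511.
|2513511 − 2513385| = 126.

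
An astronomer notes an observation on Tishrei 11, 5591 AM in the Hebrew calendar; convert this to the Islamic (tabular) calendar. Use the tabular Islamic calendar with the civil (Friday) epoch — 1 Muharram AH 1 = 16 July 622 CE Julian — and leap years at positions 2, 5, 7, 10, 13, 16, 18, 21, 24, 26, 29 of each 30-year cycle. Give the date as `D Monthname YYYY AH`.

10 Rabi' al-Thani 1246 AH

Both dates share Julian Day Number 2389724; in the tabular Islamic calendar that is 10 Rabi' al-Thani 1246 AH.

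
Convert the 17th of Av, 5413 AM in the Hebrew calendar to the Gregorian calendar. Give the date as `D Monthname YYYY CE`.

Julian Day Number of the source date = 2325028.
Converting JDN 2325028 to the Gregorian calendar gives 10 August 1653 CE.

10 August 1653 CE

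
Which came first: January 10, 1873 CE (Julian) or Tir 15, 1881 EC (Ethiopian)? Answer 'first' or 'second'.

first

The two dates have Julian Day Numbers 2405181 and 2411025 respectively.
Since 2405181 < 2411025, the first date comes first.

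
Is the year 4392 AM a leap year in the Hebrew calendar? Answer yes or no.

Hebrew year 4392 is year 3 of its 19-year Metonic cycle; leap years are at positions 3, 6, 8, 11, 14, 17, 19, so it is a leap year (13 months).

yes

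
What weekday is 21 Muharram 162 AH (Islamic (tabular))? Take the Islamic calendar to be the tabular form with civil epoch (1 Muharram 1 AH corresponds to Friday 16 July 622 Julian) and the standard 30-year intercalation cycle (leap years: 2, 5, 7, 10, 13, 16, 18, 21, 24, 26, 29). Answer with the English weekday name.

Sunday

In the proleptic Gregorian calendar this is 22 October 778 (JDN 2005513).
2005513 ≡ 6 (mod 7); counting from Monday = 0 gives Sunday.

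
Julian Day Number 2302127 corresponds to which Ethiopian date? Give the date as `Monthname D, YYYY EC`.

Hidar 22, 1583 EC

JDN 2302127 is 28 November 1590 in the Gregorian calendar.
In the Ethiopian calendar that day is Hidar 22, 1583 EC.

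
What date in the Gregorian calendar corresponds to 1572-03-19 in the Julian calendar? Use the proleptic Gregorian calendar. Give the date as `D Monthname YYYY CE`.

The Julian–Gregorian offset here is 10 days (Julian trailing).
19 March 1572 Julian + 10 days → 29 March 1572 Gregorian.

29 March 1572 CE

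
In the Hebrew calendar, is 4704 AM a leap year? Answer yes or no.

Hebrew year 4704 is year 11 of its 19-year Metonic cycle; leap years are at positions 3, 6, 8, 11, 14, 17, 19, so it is a leap year (13 months).

yes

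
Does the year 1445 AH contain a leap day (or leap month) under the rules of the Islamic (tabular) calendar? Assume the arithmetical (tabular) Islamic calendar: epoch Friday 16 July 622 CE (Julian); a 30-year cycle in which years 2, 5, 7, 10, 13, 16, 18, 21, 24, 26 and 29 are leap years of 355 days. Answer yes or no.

Year 1445 AH is year 5 of its 30-year cycle; leap positions are 2, 5, 7, 10, 13, 16, 18, 21, 24, 26, 29, so it is a leap year (355 days).

yes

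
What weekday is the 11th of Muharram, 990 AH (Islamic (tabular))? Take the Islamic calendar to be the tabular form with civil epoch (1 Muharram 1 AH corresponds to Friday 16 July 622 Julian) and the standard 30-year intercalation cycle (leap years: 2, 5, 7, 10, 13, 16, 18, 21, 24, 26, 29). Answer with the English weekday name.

This is JDN 2298919 (15 February 1582 Gregorian).
JDN 2298919 mod 7 = 0, and JDN 0 was a Monday, so this is a Monday.

Monday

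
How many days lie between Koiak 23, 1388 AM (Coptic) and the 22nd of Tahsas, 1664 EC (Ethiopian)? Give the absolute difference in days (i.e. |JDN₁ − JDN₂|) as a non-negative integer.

1

JDN of the first date = 2331744.
JDN of the second date = 2331743.
|2331743 − 2331744| = 1.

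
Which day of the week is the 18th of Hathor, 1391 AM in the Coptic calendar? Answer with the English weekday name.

Saturday

This is JDN 2332804 (24 November 1674 Gregorian).
JDN 2332804 mod 7 = 5, and JDN 0 was a Monday, so this is a Saturday.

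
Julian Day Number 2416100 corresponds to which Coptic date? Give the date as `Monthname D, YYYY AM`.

JDN 2416100 is 16 December 1902 in the Gregorian calendar.
In the Coptic calendar that day is Koiak 7, 1619 AM.

Koiak 7, 1619 AM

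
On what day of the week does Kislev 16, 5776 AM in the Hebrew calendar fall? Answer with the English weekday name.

Saturday

This is JDN 2457355 (28 November 2015 Gregorian).
JDN 2457355 mod 7 = 5, and JDN 0 was a Monday, so this is a Saturday.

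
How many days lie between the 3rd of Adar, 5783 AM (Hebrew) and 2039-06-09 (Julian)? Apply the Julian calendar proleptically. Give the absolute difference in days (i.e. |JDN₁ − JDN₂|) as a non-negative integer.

JDN of the first date = 2460000.
JDN of the second date = 2465962.
|2465962 − 2460000| = 5962.

5962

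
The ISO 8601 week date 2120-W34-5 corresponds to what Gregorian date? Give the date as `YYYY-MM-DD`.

ISO week 1 of 2120 is the week containing the first Thursday of 2120.
Week 34, day 5 (Friday) lands on 2120-08-23.

2120-08-23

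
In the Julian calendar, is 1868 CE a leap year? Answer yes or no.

yes

1868 mod 4 = 0, so it is a leap year in the Julian calendar.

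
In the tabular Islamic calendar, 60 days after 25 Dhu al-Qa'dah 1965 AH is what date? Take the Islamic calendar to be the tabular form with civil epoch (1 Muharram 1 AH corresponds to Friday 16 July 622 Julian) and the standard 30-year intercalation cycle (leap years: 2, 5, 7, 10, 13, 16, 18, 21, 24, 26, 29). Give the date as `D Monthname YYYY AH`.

JDN of 25 Dhu al-Qa'dah 1965 AH = 2644735.
2644735 + 60 = 2644795.
JDN 2644795 in the tabular Islamic calendar is 26 Muharram 1966 AH.

26 Muharram 1966 AH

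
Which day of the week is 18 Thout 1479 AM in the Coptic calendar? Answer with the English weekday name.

Sunday

This is JDN 2364886 (26 September 1762 Gregorian).
Since JDN mod 7 = 6 (0 = Monday), the day is Sunday.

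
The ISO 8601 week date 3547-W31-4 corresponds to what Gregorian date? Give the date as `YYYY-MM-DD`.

ISO week 1 of 3547 is the week containing the first Thursday of 3547.
Week 31, day 4 (Thursday) lands on 3547-07-31.

3547-07-31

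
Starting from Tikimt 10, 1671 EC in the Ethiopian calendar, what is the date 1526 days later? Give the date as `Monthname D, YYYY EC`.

Tahsas 15, 1675 EC

The starting date is JDN 2334227; 2334227 + 1526 = 2335753.
JDN 2335753 corresponds to Tahsas 15, 1675 EC.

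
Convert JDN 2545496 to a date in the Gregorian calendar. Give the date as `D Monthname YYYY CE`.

25 March 2257 CE

JDN 2451545 is 1 Jan 2000; 2545496 is +93951 days from there.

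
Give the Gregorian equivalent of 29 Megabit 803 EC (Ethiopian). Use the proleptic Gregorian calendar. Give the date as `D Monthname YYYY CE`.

Julian Day Number of the source date = 2017359.
Converting JDN 2017359 to the Gregorian calendar gives 29 March 811 CE.

29 March 811 CE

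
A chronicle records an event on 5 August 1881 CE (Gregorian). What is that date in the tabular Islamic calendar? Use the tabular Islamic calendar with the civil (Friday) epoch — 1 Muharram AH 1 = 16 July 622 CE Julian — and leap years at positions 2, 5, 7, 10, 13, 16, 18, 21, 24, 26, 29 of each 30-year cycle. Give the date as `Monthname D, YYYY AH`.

Julian Day Number of the source date = 2408298.
Converting JDN 2408298 to the tabular Islamic calendar gives 9 Ramadan 1298 AH.

Ramadan 9, 1298 AH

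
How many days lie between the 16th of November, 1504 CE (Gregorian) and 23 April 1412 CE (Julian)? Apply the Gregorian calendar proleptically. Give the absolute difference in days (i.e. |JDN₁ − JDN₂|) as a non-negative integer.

33800

First date → JDN 2270704; second date → JDN 2236904.
The interval is |2270704 − 2236904| = 33800 days.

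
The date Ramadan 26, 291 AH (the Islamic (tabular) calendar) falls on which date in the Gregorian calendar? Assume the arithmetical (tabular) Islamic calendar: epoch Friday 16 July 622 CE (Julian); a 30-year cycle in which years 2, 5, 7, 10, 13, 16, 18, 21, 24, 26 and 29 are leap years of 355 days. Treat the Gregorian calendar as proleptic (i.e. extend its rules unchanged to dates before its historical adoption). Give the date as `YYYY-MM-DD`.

0904-08-16

Julian Day Number of the source date = 2051467.
Converting JDN 2051467 to the Gregorian calendar gives 16 August 904 CE.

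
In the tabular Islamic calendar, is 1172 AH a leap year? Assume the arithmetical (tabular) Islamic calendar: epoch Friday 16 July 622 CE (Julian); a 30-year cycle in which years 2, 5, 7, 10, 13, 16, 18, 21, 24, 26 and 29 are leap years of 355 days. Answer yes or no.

yes

Year 1172 AH is year 2 of its 30-year cycle; leap positions are 2, 5, 7, 10, 13, 16, 18, 21, 24, 26, 29, so it is a leap year (355 days).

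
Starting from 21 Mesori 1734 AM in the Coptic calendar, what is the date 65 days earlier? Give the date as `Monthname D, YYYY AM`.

The starting date is JDN 2458358; 2458358 − 65 = 2458293.
JDN 2458293 corresponds to Paoni 16, 1734 AM.

Paoni 16, 1734 AM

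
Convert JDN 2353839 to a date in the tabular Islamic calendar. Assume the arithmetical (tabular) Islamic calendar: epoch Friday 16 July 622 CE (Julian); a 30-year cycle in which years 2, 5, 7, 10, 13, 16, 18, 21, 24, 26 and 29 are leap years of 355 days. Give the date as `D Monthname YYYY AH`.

5 Muharram 1145 AH

The Gregorian equivalent of JDN 2353839 is 28 June 1732.
In the tabular Islamic calendar that day is 5 Muharram 1145 AH.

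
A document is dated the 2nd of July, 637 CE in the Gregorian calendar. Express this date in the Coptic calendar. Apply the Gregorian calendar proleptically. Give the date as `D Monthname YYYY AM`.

Both dates share Julian Day Number 1953902; in the Coptic calendar that is 5 Epip 353 AM.

5 Epip 353 AM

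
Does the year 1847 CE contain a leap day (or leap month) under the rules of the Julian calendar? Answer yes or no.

no

1847 mod 4 = 3, so it is a common year in the Julian calendar.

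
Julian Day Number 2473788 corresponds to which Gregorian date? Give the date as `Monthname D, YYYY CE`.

November 24, 2060 CE

Counting from JDN 2299161 = 15 Oct 1582 gives an offset of 174627 days.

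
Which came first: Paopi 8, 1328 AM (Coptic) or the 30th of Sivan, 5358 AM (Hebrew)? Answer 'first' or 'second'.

Converting both to JDN: 2309754 vs 2304902; the smaller is the second.

second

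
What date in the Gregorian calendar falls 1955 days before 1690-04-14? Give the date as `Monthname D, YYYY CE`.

December 6, 1684 CE

Counting 1955 days back from JDN 2338424 reaches JDN 2336469, which is December 6, 1684 CE.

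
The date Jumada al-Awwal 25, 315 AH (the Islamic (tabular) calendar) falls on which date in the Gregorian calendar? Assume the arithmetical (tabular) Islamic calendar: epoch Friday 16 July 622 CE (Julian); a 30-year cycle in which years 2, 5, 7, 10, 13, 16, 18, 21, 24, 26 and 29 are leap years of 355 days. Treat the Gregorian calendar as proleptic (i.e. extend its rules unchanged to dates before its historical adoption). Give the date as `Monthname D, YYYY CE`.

August 2, 927 CE

Both dates share Julian Day Number 2059853; in the Gregorian calendar that is 2 August 927 CE.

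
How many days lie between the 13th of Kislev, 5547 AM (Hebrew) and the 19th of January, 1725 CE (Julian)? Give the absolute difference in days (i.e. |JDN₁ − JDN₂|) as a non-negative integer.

JDN of the first date = 2373721.
JDN of the second date = 2351133.
|2351133 − 2373721| = 22588.

22588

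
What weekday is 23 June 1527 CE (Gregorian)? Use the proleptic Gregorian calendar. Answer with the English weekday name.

JDN 2278958 mod 7 = 3, and JDN 0 was a Monday, so this is a Thursday.

Thursday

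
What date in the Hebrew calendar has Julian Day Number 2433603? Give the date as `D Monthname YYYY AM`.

JDN 2433603 is 17 November 1950 in the Gregorian calendar.
In the Hebrew calendar that day is 8 Kislev 5711 AM.

8 Kislev 5711 AM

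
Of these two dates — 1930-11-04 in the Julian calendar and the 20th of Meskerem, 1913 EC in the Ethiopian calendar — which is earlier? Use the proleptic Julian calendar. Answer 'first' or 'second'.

Converting both to JDN: 2426298 vs 2422598; the smaller is the second.

second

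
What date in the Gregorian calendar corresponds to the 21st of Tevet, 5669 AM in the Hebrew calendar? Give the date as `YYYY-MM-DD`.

1909-01-14

Both dates share Julian Day Number 2418321; in the Gregorian calendar that is 14 January 1909 CE.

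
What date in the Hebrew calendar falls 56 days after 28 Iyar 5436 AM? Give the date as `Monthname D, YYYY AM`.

Tammuz 25, 5436 AM

Counting 56 days forward from JDN 2333338 reaches JDN 2333394, which is Tammuz 25, 5436 AM.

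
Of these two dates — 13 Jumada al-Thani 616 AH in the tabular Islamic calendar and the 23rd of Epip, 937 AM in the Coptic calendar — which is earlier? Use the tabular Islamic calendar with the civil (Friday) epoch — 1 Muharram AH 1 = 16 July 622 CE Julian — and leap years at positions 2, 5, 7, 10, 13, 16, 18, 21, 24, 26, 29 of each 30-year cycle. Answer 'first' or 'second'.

first

Converting both to JDN: 2166535 vs 2167226; the smaller is the first.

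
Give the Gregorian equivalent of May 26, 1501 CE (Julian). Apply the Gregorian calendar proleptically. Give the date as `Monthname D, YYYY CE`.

For dates in this range the Gregorian date is 10 days ahead of the Julian.
26 May 1501 Julian + 10 days → 5 June 1501 Gregorian.

June 5, 1501 CE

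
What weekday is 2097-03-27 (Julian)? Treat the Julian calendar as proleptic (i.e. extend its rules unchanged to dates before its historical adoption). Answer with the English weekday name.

Equivalently 9 April 2097 Gregorian, JDN 2487073.
2487073 ≡ 1 (mod 7); counting from Monday = 0 gives Tuesday.

Tuesday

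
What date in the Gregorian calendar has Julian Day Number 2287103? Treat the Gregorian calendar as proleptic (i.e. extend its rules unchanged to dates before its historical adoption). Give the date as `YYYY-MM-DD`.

JDN 2451545 is 1 Jan 2000; 2287103 is −164442 days from there.

1549-10-10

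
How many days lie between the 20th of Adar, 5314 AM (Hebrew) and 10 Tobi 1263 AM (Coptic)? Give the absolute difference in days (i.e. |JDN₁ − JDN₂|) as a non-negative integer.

2605

JDN of the first date = 2288709.
JDN of the second date = 2286104.
|2286104 − 2288709| = 2605.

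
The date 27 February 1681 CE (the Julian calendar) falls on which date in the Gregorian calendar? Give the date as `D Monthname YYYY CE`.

9 March 1681 CE

At this point the Julian calendar is 10 days behind the Gregorian.
27 February 1681 Julian + 10 days → 9 March 1681 Gregorian.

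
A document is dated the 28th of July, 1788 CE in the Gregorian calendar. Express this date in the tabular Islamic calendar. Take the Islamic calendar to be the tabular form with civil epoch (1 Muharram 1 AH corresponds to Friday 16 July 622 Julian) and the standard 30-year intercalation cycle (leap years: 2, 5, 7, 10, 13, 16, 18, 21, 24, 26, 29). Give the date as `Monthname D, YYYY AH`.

Julian Day Number of the source date = 2374323.
Converting JDN 2374323 to the tabular Islamic calendar gives 24 Shawwal 1202 AH.

Shawwal 24, 1202 AH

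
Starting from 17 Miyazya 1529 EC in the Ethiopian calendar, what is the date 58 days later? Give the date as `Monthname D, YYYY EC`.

JDN of 17 Miyazya 1529 EC = 2282549.
2282549 + 58 = 2282607.
JDN 2282607 in the Ethiopian calendar is Sene 15, 1529 EC.

Sene 15, 1529 EC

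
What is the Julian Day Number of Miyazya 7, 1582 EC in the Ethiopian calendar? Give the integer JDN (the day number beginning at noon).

2301897

In the Gregorian calendar the same day is 12 April 1590.
JDN 2299161 is 15 October 1582 CE (Gregorian); the target day is +2736 days from there, so JDN = 2301897.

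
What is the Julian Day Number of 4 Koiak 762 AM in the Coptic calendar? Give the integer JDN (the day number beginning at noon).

Equivalently 6 December 1045 (proleptic Gregorian).
JDN 2451545 is 1 January 2000 CE (Gregorian); the target day is −348467 days from there, so JDN = 2103078.

2103078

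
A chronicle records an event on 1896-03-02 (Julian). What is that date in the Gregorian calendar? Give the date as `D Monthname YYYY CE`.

14 March 1896 CE

The Julian–Gregorian offset here is 12 days (Julian trailing).
2 March 1896 Julian + 12 days → 14 March 1896 Gregorian.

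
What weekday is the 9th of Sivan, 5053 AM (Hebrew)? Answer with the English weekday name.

Saturday

Equivalently 23 May 1293 Gregorian, JDN 2193462.
JDN 2193462 mod 7 = 5, and JDN 0 was a Monday, so this is a Saturday.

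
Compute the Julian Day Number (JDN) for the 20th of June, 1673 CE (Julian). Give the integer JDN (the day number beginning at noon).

In the Gregorian calendar the same day is 30 June 1673.
JDN 2400001 is 17 November 1858 CE (Gregorian), MJD 0; the target day is −67709 days from there, so JDN = 2332292.

2332292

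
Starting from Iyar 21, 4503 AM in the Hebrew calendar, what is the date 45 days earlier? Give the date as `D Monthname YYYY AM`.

Counting 45 days back from JDN 1992578 reaches JDN 1992533, which is 6 Nisan 4503 AM.

6 Nisan 4503 AM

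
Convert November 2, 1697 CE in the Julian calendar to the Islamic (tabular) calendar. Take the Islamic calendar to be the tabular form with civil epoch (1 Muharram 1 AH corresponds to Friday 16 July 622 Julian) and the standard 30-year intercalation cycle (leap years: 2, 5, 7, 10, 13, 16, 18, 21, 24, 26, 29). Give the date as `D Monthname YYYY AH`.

27 Rabi' al-Thani 1109 AH

Julian Day Number of the source date = 2341193.
Converting JDN 2341193 to the tabular Islamic calendar gives 27 Rabi' al-Thani 1109 AH.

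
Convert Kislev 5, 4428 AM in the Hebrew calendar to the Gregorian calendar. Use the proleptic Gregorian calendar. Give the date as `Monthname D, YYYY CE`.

November 30, 667 CE

Both dates share Julian Day Number 1965010; in the Gregorian calendar that is 30 November 667 CE.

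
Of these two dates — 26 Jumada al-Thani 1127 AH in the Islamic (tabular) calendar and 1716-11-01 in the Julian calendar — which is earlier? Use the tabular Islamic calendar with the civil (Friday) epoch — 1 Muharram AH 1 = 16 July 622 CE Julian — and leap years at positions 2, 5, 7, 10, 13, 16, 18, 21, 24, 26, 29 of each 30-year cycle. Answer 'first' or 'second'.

Converting both to JDN: 2347630 vs 2348132; the smaller is the first.

first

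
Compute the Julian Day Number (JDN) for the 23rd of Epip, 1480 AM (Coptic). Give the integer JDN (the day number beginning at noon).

2365557

In the Gregorian calendar the same day is 28 July 1764.
JDN 2400001 is 17 November 1858 CE (Gregorian), MJD 0; the target day is −34444 days from there, so JDN = 2365557.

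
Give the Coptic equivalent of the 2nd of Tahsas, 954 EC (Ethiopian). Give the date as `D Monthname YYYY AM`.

The source date corresponds to 3 December 961 in the proleptic Gregorian calendar (JDN 2072395).
That day falls on 2 Koiak 678 AM in the Coptic calendar.

2 Koiak 678 AM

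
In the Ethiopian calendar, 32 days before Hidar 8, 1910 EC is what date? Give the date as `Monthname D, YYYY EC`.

Tikimt 6, 1910 EC

The starting date is JDN 2421550; 2421550 − 32 = 2421518.
JDN 2421518 corresponds to Tikimt 6, 1910 EC.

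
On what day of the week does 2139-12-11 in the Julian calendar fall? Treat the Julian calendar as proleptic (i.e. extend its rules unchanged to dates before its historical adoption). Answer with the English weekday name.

In the Gregorian calendar this is 25 December 2139 (JDN 2502672).
2502672 ≡ 4 (mod 7); counting from Monday = 0 gives Friday.

Friday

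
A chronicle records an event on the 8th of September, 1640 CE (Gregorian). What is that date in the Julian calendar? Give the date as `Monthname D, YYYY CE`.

August 29, 1640 CE

For dates in this range the Gregorian date is 10 days ahead of the Julian.
8 September 1640 Gregorian − 10 days → 29 August 1640 Julian.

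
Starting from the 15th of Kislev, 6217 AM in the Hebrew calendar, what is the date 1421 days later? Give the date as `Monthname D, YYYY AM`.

Cheshvan 19, 6221 AM

JDN of the 15th of Kislev, 6217 AM = 2618443.
2618443 + 1421 = 2619864.
JDN 2619864 in the Hebrew calendar is Cheshvan 19, 6221 AM.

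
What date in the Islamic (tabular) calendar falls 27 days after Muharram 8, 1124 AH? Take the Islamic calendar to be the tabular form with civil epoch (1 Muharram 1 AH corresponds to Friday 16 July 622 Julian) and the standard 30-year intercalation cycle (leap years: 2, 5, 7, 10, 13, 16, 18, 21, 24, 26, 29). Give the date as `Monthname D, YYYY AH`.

The starting date is JDN 2346401; 2346401 + 27 = 2346428.
JDN 2346428 corresponds to Safar 5, 1124 AH.

Safar 5, 1124 AH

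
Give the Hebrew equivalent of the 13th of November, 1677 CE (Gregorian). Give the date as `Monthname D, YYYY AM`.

Cheshvan 18, 5438 AM

Both dates share Julian Day Number 2333889; in the Hebrew calendar that is 18 Cheshvan 5438 AM.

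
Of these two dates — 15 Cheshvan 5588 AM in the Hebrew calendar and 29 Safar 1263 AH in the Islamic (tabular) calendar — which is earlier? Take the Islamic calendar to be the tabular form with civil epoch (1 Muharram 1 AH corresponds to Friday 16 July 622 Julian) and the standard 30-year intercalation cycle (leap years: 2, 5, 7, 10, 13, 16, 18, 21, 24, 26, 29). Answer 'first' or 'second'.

First date → JDN 2388666; second date → JDN 2395709.
JDN 2388666 < JDN 2395709, so the first date is earlier.

first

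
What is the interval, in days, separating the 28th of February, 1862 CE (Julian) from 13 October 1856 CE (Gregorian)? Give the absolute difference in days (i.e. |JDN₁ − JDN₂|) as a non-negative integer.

JDN of the first date = 2401212.
JDN of the second date = 2399236.
|2399236 − 2401212| = 1976.

1976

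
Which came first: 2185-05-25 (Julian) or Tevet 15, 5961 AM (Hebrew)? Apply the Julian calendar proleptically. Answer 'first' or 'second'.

The two dates have Julian Day Numbers 2519274 and 2524949 respectively.
Since 2519274 < 2524949, the first date comes first.

first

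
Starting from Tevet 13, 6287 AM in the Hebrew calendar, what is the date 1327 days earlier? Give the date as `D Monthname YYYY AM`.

The starting date is JDN 2644014; 2644014 − 1327 = 2642687.
JDN 2642687 corresponds to 15 Iyar 6283 AM.

15 Iyar 6283 AM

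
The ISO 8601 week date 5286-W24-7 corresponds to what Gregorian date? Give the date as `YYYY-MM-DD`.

5286-06-16

ISO week 1 of 5286 is the week containing the first Thursday of 5286.
Week 24, day 7 (Sunday) lands on 5286-06-16.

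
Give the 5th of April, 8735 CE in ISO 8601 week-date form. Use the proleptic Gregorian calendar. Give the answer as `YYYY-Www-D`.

8735-W14-5

The weekday is Friday (ISO weekday 5).
That Friday belongs to ISO week 14 of ISO year 8735.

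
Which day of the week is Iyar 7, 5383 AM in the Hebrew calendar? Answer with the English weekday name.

Sunday

Equivalently 7 May 1623 Gregorian, JDN 2313975.
JDN 2313975 mod 7 = 6, and JDN 0 was a Monday, so this is a Sunday.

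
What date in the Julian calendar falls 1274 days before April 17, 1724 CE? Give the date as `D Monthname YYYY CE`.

JDN of April 17, 1724 CE = 2350856.
2350856 − 1274 = 2349582.
JDN 2349582 in the Julian calendar is 21 October 1720 CE.

21 October 1720 CE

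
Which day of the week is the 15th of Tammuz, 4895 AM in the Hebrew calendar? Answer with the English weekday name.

Friday

Equivalently 5 July 1135 Gregorian, JDN 2135795.
2135795 ≡ 4 (mod 7); counting from Monday = 0 gives Friday.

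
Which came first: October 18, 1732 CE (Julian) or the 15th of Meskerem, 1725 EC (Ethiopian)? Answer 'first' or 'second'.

second

Converting both to JDN: 2353962 vs 2353926; the smaller is the second.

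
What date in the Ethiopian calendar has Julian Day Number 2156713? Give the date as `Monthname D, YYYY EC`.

JDN 2156713 is 11 October 1192 in the proleptic Gregorian calendar.
In the Ethiopian calendar that day is Tikimt 7, 1185 EC.

Tikimt 7, 1185 EC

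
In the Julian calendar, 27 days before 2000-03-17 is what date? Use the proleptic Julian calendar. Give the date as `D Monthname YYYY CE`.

The starting date is JDN 2451634; 2451634 − 27 = 2451607.
JDN 2451607 corresponds to 19 February 2000 CE.

19 February 2000 CE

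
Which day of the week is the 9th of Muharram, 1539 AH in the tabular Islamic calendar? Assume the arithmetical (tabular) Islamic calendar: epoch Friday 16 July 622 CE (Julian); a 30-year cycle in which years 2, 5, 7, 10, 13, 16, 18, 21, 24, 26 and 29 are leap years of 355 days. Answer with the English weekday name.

This is JDN 2493464 (9 October 2114 Gregorian).
2493464 ≡ 1 (mod 7); counting from Monday = 0 gives Tuesday.

Tuesday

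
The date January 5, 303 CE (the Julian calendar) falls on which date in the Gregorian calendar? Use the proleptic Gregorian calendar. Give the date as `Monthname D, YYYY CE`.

January 6, 303 CE

The Julian–Gregorian offset here is 1 day (Julian trailing).
5 January 303 Julian + 1 day → 6 January 303 Gregorian.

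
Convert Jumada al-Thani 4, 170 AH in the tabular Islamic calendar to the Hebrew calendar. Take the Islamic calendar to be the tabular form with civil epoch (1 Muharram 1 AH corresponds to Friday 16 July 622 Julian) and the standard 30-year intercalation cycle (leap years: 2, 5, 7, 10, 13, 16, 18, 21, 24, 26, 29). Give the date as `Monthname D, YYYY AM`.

Tevet 6, 4547 AM

Julian Day Number of the source date = 2008479.
Converting JDN 2008479 to the Hebrew calendar gives 6 Tevet 4547 AM.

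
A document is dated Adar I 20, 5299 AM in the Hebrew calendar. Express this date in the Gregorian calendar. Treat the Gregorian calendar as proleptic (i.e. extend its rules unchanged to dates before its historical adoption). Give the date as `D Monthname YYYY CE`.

Julian Day Number of the source date = 2283216.
Converting JDN 2283216 to the Gregorian calendar gives 18 February 1539 CE.

18 February 1539 CE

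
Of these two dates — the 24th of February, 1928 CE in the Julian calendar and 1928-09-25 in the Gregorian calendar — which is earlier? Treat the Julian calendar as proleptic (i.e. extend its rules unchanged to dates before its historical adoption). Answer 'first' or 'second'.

first

The two dates have Julian Day Numbers 2425314 and 2425515 respectively.
Since 2425314 < 2425515, the first date comes first.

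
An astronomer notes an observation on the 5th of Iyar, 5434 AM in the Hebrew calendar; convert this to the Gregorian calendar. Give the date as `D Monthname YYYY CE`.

11 May 1674 CE

Both dates share Julian Day Number 2332607; in the Gregorian calendar that is 11 May 1674 CE.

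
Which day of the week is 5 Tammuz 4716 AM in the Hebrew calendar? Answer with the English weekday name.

Monday

This is JDN 2070404 (21 June 956 Gregorian).
2070404 ≡ 0 (mod 7); counting from Monday = 0 gives Monday.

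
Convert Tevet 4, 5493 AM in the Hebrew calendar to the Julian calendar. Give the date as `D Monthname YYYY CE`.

11 December 1732 CE

Julian Day Number of the source date = 2354016.
Converting JDN 2354016 to the Julian calendar gives 11 December 1732 CE.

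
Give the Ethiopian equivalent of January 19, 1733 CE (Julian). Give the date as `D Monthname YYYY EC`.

The source date corresponds to 30 January 1733 in the Gregorian calendar (JDN 2354055).
That day falls on 24 Tir 1725 EC in the Ethiopian calendar.

24 Tir 1725 EC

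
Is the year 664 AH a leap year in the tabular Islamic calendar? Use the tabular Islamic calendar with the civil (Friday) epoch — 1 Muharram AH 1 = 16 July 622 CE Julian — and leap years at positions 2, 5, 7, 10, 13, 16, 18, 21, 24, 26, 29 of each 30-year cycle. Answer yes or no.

no

Year 664 AH is year 4 of its 30-year cycle; leap positions are 2, 5, 7, 10, 13, 16, 18, 21, 24, 26, 29, so it is a common year (354 days).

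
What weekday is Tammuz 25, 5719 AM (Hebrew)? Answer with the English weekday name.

Friday

This is JDN 2436781 (31 July 1959 Gregorian).
Since JDN mod 7 = 4 (0 = Monday), the day is Friday.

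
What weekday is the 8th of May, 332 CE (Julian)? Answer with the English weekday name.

Monday

Equivalently 9 May 332 Gregorian, JDN 1842449.
JDN 1842449 mod 7 = 0, and JDN 0 was a Monday, so this is a Monday.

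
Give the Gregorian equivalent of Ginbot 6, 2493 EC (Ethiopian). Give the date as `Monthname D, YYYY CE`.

Both dates share Julian Day Number 2634669; in the Gregorian calendar that is 18 May 2501 CE.

May 18, 2501 CE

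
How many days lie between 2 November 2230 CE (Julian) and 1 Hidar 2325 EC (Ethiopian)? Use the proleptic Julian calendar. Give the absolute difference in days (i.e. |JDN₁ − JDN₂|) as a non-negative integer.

First date → JDN 2535871; second date → JDN 2573122.
The interval is |2535871 − 2573122| = 37251 days.

37251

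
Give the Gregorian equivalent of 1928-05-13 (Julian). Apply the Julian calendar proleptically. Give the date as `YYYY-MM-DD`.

1928-05-26

At this point the Julian calendar is 13 days behind the Gregorian.
13 May 1928 Julian + 13 days → 26 May 1928 Gregorian.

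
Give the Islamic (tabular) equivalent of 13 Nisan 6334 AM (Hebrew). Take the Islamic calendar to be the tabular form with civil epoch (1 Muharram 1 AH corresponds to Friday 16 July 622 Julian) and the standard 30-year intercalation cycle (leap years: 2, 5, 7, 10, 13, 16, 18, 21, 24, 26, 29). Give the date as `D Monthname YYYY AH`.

12 Sha'ban 2012 AH

Julian Day Number of the source date = 2661289.
Converting JDN 2661289 to the tabular Islamic calendar gives 12 Sha'ban 2012 AH.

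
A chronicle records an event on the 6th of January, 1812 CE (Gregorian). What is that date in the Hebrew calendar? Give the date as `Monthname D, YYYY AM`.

Tevet 21, 5572 AM

Both dates share Julian Day Number 2382884; in the Hebrew calendar that is 21 Tevet 5572 AM.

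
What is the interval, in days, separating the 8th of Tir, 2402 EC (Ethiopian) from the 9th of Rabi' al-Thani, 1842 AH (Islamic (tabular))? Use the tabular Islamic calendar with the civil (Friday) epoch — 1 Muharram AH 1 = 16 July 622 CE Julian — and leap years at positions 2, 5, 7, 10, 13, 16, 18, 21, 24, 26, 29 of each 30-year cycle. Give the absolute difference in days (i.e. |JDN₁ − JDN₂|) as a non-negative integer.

First date → JDN 2601313; second date → JDN 2600926.
The interval is |2601313 − 2600926| = 387 days.

387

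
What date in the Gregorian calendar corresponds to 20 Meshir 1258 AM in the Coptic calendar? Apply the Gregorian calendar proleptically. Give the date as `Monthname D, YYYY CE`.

Julian Day Number of the source date = 2284318.
Converting JDN 2284318 to the Gregorian calendar gives 24 February 1542 CE.

February 24, 1542 CE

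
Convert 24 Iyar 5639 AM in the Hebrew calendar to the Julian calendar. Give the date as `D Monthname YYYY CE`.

5 May 1879 CE

The source date corresponds to 17 May 1879 in the Gregorian calendar (JDN 2407487).
That day falls on 5 May 1879 CE in the Julian calendar.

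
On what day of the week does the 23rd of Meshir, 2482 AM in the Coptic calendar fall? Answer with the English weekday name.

Tuesday

In the Gregorian calendar this is 8 March 2766 (JDN 2731387).
JDN 2731387 mod 7 = 1, and JDN 0 was a Monday, so this is a Tuesday.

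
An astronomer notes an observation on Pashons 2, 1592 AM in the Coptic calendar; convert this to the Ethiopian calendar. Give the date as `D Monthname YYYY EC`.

Both dates share Julian Day Number 2406384; in the Ethiopian calendar that is 2 Ginbot 1868 EC.

2 Ginbot 1868 EC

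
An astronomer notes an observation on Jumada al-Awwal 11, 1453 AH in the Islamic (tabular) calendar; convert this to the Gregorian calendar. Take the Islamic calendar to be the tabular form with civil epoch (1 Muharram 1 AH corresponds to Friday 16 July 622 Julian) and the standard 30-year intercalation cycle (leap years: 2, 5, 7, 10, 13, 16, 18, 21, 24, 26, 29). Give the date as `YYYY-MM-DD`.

Julian Day Number of the source date = 2463108.
Converting JDN 2463108 to the Gregorian calendar gives 29 August 2031 CE.

2031-08-29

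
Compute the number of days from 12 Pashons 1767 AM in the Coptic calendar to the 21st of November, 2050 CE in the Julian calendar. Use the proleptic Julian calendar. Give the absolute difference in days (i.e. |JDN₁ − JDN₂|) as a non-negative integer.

JDN of the first date = 2470312.
JDN of the second date = 2470145.
|2470145 − 2470312| = 167.

167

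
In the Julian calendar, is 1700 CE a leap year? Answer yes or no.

1700 mod 4 = 0, so it is a leap year in the Julian calendar.

yes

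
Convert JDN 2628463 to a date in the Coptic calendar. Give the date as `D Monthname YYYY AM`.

The Gregorian equivalent of JDN 2628463 is 20 May 2484.
In the Coptic calendar that day is 9 Pashons 2200 AM.

9 Pashons 2200 AM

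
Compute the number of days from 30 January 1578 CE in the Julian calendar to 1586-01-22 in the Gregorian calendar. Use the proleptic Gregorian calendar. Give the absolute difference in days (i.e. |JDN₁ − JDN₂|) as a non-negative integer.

First date → JDN 2297452; second date → JDN 2300356.
The interval is |2297452 − 2300356| = 2904 days.

2904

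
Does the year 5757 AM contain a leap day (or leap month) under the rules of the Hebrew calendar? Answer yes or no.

yes

Hebrew year 5757 is year 19 of its 19-year Metonic cycle; leap years are at positions 3, 6, 8, 11, 14, 17, 19, so it is a leap year (13 months).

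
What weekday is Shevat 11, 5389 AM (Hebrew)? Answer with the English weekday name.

Sunday

Equivalently 4 February 1629 Gregorian, JDN 2316075.
2316075 ≡ 6 (mod 7); counting from Monday = 0 gives Sunday.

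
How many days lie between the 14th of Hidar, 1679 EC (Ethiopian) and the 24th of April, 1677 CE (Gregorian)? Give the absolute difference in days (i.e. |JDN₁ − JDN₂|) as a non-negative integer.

3497

JDN of the first date = 2337183.
JDN of the second date = 2333686.
|2333686 − 2337183| = 3497.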